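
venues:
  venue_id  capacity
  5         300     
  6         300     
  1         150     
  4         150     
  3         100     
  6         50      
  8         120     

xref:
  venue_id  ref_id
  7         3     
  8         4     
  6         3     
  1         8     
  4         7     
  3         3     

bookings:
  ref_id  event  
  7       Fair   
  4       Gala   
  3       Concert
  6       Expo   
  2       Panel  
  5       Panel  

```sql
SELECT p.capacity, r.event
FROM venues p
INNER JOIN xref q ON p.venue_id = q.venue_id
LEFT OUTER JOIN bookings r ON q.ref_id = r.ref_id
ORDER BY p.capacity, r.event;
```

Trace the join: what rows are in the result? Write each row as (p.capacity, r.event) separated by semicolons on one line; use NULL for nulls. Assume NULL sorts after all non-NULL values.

Evaluate left to right. First `venues p INNER JOIN xref q` on venue_id: 6 row(s).
Then LEFT JOIN `bookings r` on ref_id: each of those 6 rows is kept; rows whose q.ref_id has no match in r get NULL for r's columns.

(50, Concert); (100, Concert); (120, Gala); (150, Fair); (150, NULL); (300, Concert)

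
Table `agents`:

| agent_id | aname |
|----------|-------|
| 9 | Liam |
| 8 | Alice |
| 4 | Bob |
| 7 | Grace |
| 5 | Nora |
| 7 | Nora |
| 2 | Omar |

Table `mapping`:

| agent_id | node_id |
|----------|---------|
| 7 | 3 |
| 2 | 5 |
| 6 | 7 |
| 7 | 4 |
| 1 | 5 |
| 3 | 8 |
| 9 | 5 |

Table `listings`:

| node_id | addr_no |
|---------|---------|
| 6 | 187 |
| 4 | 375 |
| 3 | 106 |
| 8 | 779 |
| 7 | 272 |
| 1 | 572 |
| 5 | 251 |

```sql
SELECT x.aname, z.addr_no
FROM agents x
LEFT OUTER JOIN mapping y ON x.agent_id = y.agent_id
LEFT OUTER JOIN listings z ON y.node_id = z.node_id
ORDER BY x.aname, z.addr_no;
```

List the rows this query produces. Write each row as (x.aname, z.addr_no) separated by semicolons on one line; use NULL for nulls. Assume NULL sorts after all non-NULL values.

Evaluate left to right. First `agents x LEFT JOIN mapping y` on agent_id: 9 row(s).
Then LEFT JOIN `listings z` on node_id: each of those 9 rows is kept; rows whose y.node_id has no match in z get NULL for z's columns.

(Alice, NULL); (Bob, NULL); (Grace, 106); (Grace, 375); (Liam, 251); (Nora, 106); (Nora, 375); (Nora, NULL); (Omar, 251)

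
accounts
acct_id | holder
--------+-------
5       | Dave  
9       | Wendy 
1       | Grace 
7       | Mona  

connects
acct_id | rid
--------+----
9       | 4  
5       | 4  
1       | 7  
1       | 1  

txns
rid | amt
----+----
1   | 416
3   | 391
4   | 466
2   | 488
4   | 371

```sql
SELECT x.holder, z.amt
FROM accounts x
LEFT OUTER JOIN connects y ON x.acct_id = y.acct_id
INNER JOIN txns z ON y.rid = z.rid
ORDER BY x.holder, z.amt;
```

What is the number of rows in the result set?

Joins associate left-to-right: accounts LEFT JOIN connects on acct_id gives 5 intermediate row(s).
Then INNER JOIN `txns z` on rid: keep only rows whose y.rid appears in z.
Result: 5 row(s).

5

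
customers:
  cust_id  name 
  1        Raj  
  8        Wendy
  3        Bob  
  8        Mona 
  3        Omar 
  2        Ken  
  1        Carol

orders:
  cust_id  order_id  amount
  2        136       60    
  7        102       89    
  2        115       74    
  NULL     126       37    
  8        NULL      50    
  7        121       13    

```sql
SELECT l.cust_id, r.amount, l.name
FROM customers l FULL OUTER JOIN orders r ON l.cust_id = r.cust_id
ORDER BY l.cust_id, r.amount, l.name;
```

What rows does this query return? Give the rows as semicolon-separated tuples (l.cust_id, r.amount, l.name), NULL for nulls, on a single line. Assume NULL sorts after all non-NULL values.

(1, NULL, Carol); (1, NULL, Raj); (2, 60, Ken); (2, 74, Ken); (3, NULL, Bob); (3, NULL, Omar); (8, 50, Mona); (8, 50, Wendy); (NULL, 13, NULL); (NULL, 37, NULL); (NULL, 89, NULL)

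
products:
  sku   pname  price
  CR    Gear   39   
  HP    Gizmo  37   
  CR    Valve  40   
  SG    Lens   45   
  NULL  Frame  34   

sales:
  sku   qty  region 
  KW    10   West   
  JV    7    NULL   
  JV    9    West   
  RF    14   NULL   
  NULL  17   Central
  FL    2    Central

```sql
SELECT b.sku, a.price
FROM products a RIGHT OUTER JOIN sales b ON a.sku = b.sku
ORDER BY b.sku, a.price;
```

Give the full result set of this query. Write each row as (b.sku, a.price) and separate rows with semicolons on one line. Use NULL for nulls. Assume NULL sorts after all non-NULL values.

RIGHT JOIN keeps every row from `sales`; unmatched rows get NULL for `products`'s columns.
Matching on a.sku = b.sku. A NULL in a compared column never satisfies the condition.
- a row (sku=CR): no match.
- a row (sku=HP): no match.
- a row (sku=CR): no match.
- a row (sku=SG): no match.
- a row (sku=NULL): no match.
- 6 row(s) from b found no a partner → padded with NULL.
After projecting and ordering:
b.sku | a.price
FL | NULL
JV | NULL
JV | NULL
KW | NULL
RF | NULL
NULL | NULL

(FL, NULL); (JV, NULL); (JV, NULL); (KW, NULL); (RF, NULL); (NULL, NULL)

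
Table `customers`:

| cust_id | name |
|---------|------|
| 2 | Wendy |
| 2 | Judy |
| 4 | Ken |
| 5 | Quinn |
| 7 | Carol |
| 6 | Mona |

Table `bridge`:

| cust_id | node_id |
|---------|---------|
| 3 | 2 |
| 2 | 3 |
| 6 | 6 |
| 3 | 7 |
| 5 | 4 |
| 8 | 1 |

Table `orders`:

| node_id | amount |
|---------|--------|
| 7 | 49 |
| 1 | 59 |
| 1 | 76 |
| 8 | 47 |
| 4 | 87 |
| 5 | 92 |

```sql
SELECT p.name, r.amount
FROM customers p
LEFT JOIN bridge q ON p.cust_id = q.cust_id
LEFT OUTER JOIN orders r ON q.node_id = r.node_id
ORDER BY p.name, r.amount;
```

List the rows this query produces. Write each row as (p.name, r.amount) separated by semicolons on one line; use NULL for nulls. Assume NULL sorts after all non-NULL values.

(Carol, NULL); (Judy, NULL); (Ken, NULL); (Mona, NULL); (Quinn, 87); (Wendy, NULL)

Evaluate left to right. First `customers p LEFT JOIN bridge q` on cust_id: 6 row(s).
Then LEFT JOIN `orders r` on node_id: each of those 6 rows is kept; rows whose q.node_id has no match in r get NULL for r's columns.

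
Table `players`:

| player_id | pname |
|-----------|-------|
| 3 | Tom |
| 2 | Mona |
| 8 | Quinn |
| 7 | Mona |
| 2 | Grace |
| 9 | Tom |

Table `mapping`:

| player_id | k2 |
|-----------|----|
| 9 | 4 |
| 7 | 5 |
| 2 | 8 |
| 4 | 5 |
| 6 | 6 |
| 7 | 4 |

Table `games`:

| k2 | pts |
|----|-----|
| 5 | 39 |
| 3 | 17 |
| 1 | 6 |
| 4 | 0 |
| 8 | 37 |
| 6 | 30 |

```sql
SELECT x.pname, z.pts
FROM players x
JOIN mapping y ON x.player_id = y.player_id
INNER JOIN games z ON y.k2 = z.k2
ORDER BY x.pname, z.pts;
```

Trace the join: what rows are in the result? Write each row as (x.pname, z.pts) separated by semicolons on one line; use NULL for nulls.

(Grace, 37); (Mona, 0); (Mona, 37); (Mona, 39); (Tom, 0)

Evaluate left to right. First `players x INNER JOIN mapping y` on player_id: 5 row(s).
Then INNER JOIN `games z` on k2: keep only rows whose y.k2 appears in z.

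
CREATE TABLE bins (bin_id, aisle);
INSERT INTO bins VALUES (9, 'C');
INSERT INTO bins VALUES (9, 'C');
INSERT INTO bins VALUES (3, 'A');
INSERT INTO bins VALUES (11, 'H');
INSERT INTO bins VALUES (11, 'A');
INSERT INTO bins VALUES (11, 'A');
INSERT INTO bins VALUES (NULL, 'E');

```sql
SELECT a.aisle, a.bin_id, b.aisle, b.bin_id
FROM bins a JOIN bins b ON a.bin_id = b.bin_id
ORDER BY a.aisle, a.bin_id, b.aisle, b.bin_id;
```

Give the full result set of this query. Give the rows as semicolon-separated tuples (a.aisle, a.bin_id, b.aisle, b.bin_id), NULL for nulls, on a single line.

(A, 3, A, 3); (A, 11, A, 11); (A, 11, A, 11); (A, 11, A, 11); (A, 11, A, 11); (A, 11, H, 11); (A, 11, H, 11); (C, 9, C, 9); (C, 9, C, 9); (C, 9, C, 9); (C, 9, C, 9); (H, 11, A, 11); (H, 11, A, 11); (H, 11, H, 11)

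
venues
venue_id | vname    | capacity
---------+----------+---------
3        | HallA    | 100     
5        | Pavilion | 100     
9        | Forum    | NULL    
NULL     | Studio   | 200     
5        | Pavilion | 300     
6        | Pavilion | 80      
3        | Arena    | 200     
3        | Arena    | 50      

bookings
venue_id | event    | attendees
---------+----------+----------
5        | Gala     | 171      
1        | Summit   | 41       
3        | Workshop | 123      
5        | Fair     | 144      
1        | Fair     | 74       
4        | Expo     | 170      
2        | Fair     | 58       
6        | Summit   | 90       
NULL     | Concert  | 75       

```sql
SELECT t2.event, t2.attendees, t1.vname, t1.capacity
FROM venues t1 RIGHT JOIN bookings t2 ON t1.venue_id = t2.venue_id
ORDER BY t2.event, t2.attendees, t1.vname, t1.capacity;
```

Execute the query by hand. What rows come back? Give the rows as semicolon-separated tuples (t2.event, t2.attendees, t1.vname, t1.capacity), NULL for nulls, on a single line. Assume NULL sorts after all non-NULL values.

RIGHT JOIN keeps every row from `bookings`; unmatched rows get NULL for `venues`'s columns.
Matching on t1.venue_id = t2.venue_id. A NULL in a compared column never satisfies the condition.
- t1 (venue_id=3) pairs with 1 row(s) of t2.
- t1 (venue_id=5) pairs with 2 row(s) of t2.
- t1 (venue_id=9) has no partner in t2.
- t1 (venue_id=NULL) has no partner in t2.
- t1 (venue_id=5) pairs with 2 row(s) of t2.
- t1 (venue_id=6) pairs with 1 row(s) of t2.
- t1 (venue_id=3) pairs with 1 row(s) of t2.
- t1 (venue_id=3) pairs with 1 row(s) of t2.
- 5 row(s) from t2 found no t1 partner → padded with NULL.

(Concert, 75, NULL, NULL); (Expo, 170, NULL, NULL); (Fair, 58, NULL, NULL); (Fair, 74, NULL, NULL); (Fair, 144, Pavilion, 100); (Fair, 144, Pavilion, 300); (Gala, 171, Pavilion, 100); (Gala, 171, Pavilion, 300); (Summit, 41, NULL, NULL); (Summit, 90, Pavilion, 80); (Workshop, 123, Arena, 50); (Workshop, 123, Arena, 200); (Workshop, 123, HallA, 100)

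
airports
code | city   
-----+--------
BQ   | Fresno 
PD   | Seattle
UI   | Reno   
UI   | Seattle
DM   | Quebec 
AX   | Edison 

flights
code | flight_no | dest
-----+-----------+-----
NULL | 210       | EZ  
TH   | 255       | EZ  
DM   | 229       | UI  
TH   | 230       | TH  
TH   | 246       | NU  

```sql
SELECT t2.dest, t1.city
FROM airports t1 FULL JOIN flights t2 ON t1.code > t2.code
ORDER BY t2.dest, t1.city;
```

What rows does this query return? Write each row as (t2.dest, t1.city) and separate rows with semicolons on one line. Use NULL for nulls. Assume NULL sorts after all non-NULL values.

FULL OUTER JOIN keeps every row from both sides; unmatched rows get NULL for the other side's columns.
Matching on t1.code > t2.code. A NULL in a compared column never satisfies the condition.
- code=BQ: no t2 row matches, row kept with t2 columns NULL.
- code=PD: 1 matching t2 row(s), so 1 row(s) emitted.
- code=UI: 4 matching t2 row(s), so 4 row(s) emitted.
- code=UI: 4 matching t2 row(s), so 4 row(s) emitted.
- code=DM: no t2 row matches, row kept with t2 columns NULL.
- code=AX: no t2 row matches, row kept with t2 columns NULL.
- 1 t2 row(s) had no t1 match → kept, t1 columns NULL.

(EZ, Reno); (EZ, Seattle); (EZ, NULL); (NU, Reno); (NU, Seattle); (TH, Reno); (TH, Seattle); (UI, Reno); (UI, Seattle); (UI, Seattle); (NULL, Edison); (NULL, Fresno); (NULL, Quebec)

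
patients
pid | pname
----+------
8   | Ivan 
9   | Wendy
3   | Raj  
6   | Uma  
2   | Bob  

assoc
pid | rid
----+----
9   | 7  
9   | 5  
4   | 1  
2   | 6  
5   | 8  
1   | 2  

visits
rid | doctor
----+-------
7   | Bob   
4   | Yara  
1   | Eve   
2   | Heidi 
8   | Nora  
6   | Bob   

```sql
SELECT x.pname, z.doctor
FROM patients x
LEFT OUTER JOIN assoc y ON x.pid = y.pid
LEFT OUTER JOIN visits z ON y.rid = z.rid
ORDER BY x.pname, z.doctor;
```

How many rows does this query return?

6

Evaluate left to right. First `patients x LEFT JOIN assoc y` on pid: 6 row(s).
Then LEFT JOIN `visits z` on rid: each of those 6 rows is kept; rows whose y.rid has no match in z get NULL for z's columns.
Result: 6 row(s).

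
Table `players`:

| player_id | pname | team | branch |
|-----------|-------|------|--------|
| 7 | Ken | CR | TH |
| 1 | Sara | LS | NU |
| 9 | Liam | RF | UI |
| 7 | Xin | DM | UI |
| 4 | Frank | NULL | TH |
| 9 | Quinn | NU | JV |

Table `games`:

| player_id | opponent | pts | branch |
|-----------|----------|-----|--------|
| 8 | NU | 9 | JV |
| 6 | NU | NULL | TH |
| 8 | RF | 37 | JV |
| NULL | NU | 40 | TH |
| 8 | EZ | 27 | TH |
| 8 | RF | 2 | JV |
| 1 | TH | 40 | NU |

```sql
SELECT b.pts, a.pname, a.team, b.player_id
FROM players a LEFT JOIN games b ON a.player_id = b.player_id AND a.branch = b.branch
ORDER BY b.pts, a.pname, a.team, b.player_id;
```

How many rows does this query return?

6

LEFT JOIN keeps every row from `players`; unmatched rows get NULL for `games`'s columns.
Matching on a.player_id = b.player_id AND a.branch = b.branch. A NULL in a compared column never satisfies the condition.
- a[0] player_id=7, branch=TH → no match; kept with NULLs on the b side.
- a[1] player_id=1, branch=NU → 1 match(es) in b → 1 row(s).
- a[2] player_id=9, branch=UI → no match; kept with NULLs on the b side.
- a[3] player_id=7, branch=UI → no match; kept with NULLs on the b side.
- a[4] player_id=4, branch=TH → no match; kept with NULLs on the b side.
- a[5] player_id=9, branch=JV → no match; kept with NULLs on the b side.
Total: 1 matched + 5 padded = 6 rows.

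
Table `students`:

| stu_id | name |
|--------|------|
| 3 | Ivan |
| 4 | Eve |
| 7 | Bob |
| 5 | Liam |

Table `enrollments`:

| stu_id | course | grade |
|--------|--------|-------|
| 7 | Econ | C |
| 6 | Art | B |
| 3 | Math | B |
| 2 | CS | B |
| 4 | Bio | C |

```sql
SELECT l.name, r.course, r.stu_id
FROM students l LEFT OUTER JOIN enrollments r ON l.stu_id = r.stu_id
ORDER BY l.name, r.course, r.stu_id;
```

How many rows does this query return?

4

LEFT JOIN keeps every row from `students`; unmatched rows get NULL for `enrollments`'s columns.
Matching on l.stu_id = r.stu_id.
- l[0] stu_id=3 → 1 match(es) in r → 1 row(s).
- l[1] stu_id=4 → 1 match(es) in r → 1 row(s).
- l[2] stu_id=7 → 1 match(es) in r → 1 row(s).
- l[3] stu_id=5 → no match; kept with NULLs on the r side.
Total: 3 matched + 1 padded = 4 rows.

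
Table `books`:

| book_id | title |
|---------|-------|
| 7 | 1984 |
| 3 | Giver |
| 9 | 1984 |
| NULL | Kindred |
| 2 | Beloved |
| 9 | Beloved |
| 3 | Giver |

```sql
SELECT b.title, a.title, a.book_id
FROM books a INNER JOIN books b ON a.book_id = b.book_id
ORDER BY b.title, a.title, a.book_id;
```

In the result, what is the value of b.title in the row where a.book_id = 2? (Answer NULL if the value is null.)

INNER JOIN keeps only pairs where the ON condition holds.
Matching on a.book_id = b.book_id. A NULL in a compared column never satisfies the condition.
- a[0] book_id=7 → 1 match(es) in b → 1 row(s).
- a[1] book_id=3 → 2 match(es) in b → 2 row(s).
- a[2] book_id=9 → 2 match(es) in b → 2 row(s).
- a[3] book_id=NULL → no match; dropped.
- a[4] book_id=2 → 1 match(es) in b → 1 row(s).
- a[5] book_id=9 → 2 match(es) in b → 2 row(s).
- a[6] book_id=3 → 2 match(es) in b → 2 row(s).

Beloved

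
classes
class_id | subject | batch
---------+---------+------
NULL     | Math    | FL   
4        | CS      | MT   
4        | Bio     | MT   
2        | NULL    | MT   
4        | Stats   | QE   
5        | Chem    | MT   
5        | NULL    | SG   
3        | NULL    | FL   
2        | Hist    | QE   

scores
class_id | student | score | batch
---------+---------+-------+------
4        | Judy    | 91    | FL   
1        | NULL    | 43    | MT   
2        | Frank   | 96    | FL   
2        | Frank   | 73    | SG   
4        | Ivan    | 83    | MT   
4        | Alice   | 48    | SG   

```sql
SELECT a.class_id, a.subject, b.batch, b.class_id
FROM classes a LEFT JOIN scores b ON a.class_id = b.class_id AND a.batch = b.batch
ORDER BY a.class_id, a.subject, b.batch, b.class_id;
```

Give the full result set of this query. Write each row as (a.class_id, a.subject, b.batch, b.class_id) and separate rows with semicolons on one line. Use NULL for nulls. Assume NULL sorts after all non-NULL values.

LEFT JOIN keeps every row from `classes`; unmatched rows get NULL for `scores`'s columns.
Matching on a.class_id = b.class_id AND a.batch = b.batch. A NULL in a compared column never satisfies the condition.
- a[0] class_id=NULL, batch=FL → no match; kept with NULLs on the b side.
- a[1] class_id=4, batch=MT → 1 match(es) in b → 1 row(s).
- a[2] class_id=4, batch=MT → 1 match(es) in b → 1 row(s).
- a[3] class_id=2, batch=MT → no match; kept with NULLs on the b side.
- a[4] class_id=4, batch=QE → no match; kept with NULLs on the b side.
- a[5] class_id=5, batch=MT → no match; kept with NULLs on the b side.
- a[6] class_id=5, batch=SG → no match; kept with NULLs on the b side.
- a[7] class_id=3, batch=FL → no match; kept with NULLs on the b side.
- a[8] class_id=2, batch=QE → no match; kept with NULLs on the b side.
After projecting and ordering:
a.class_id | a.subject | b.batch | b.class_id
2 | Hist | NULL | NULL
2 | NULL | NULL | NULL
3 | NULL | NULL | NULL
4 | Bio | MT | 4
4 | CS | MT | 4
4 | Stats | NULL | NULL
5 | Chem | NULL | NULL
5 | NULL | NULL | NULL
NULL | Math | NULL | NULL

(2, Hist, NULL, NULL); (2, NULL, NULL, NULL); (3, NULL, NULL, NULL); (4, Bio, MT, 4); (4, CS, MT, 4); (4, Stats, NULL, NULL); (5, Chem, NULL, NULL); (5, NULL, NULL, NULL); (NULL, Math, NULL, NULL)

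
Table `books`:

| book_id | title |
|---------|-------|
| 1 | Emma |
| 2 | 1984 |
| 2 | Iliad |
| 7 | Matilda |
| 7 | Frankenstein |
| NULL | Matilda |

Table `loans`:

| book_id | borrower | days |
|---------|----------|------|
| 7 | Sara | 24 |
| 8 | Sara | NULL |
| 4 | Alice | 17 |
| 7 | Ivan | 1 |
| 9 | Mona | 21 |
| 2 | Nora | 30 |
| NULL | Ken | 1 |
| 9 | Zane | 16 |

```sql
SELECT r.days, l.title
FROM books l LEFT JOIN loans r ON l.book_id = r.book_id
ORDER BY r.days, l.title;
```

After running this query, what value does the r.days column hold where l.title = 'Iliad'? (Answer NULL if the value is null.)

30

LEFT JOIN keeps every row from `books`; unmatched rows get NULL for `loans`'s columns.
Matching on l.book_id = r.book_id. A NULL in a compared column never satisfies the condition.
- l (book_id=1) has no partner → padded with NULL.
- l (book_id=2) pairs with 1 row(s) of r.
- l (book_id=2) pairs with 1 row(s) of r.
- l (book_id=7) pairs with 2 row(s) of r.
- l (book_id=7) pairs with 2 row(s) of r.
- l (book_id=NULL) has no partner → padded with NULL.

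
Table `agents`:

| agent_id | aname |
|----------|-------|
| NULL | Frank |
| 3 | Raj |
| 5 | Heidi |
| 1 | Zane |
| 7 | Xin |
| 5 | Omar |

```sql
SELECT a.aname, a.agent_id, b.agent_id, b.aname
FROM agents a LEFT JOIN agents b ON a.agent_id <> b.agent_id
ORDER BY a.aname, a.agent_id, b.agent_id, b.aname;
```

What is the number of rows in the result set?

19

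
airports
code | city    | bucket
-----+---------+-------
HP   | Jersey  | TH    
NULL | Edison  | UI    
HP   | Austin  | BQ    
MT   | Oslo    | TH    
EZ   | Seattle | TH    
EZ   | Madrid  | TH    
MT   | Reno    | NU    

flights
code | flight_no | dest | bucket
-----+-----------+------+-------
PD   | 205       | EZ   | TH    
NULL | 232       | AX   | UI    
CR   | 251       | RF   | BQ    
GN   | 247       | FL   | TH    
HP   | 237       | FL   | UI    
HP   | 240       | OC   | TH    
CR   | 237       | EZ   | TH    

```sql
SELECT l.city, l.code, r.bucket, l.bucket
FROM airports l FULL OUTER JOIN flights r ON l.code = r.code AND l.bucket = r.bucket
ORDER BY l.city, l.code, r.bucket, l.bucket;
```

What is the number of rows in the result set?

FULL OUTER JOIN keeps every row from both sides; unmatched rows get NULL for the other side's columns.
Matching on l.code = r.code AND l.bucket = r.bucket. A NULL in a compared column never satisfies the condition.
Matched pairs: 1; unmatched l rows kept: 6; unmatched r rows kept: 6.
Total: 1 matched + 12 padded = 13 rows.

13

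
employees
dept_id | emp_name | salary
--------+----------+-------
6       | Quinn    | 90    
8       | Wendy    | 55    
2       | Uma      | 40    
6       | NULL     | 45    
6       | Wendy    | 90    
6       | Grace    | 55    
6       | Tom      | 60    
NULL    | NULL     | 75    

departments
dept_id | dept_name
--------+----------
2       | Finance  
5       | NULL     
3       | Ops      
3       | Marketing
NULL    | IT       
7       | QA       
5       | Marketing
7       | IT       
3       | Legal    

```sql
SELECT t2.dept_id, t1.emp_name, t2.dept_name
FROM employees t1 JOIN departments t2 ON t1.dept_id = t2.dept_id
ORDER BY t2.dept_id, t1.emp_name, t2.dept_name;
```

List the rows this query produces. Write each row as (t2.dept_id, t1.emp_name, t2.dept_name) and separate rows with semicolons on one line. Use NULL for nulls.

(2, Uma, Finance)

INNER JOIN keeps only pairs where the ON condition holds.
Matching on t1.dept_id = t2.dept_id. A NULL in a compared column never satisfies the condition.
- t1[0] dept_id=6 → no match; dropped.
- t1[1] dept_id=8 → no match; dropped.
- t1[2] dept_id=2 → 1 match(es) in t2 → 1 row(s).
- t1[3] dept_id=6 → no match; dropped.
- t1[4] dept_id=6 → no match; dropped.
- t1[5] dept_id=6 → no match; dropped.
- t1[6] dept_id=6 → no match; dropped.
- t1[7] dept_id=NULL → no match; dropped.
After projecting and ordering:
t2.dept_id | t1.emp_name | t2.dept_name
2 | Uma | Finance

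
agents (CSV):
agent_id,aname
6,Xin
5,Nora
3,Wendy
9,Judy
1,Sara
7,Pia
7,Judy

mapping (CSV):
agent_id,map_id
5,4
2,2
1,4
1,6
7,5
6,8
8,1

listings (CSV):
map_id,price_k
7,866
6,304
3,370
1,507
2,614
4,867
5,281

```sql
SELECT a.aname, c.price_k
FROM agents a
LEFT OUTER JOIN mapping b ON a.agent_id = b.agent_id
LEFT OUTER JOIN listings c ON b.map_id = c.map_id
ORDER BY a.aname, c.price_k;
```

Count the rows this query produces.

Step 1 — a LEFT JOIN b on agent_id → 8 row(s).
Then LEFT JOIN `listings c` on map_id: each of those 8 rows is kept; rows whose b.map_id has no match in c get NULL for c's columns.
Result: 8 row(s).

8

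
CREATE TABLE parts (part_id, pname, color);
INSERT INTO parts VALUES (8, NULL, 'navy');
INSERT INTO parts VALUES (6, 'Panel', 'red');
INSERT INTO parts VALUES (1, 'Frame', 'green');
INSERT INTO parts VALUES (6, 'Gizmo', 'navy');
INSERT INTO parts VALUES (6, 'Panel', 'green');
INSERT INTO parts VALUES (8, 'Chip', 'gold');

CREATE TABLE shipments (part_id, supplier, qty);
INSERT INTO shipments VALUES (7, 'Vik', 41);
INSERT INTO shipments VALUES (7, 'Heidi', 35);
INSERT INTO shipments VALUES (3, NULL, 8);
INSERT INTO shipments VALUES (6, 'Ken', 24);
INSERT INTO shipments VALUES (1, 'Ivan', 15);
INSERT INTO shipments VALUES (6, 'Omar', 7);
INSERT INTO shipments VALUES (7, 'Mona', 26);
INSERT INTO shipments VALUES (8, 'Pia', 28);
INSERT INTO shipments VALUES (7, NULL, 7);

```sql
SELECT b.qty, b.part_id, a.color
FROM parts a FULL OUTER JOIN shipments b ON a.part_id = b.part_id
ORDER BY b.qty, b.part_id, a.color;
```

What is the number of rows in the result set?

14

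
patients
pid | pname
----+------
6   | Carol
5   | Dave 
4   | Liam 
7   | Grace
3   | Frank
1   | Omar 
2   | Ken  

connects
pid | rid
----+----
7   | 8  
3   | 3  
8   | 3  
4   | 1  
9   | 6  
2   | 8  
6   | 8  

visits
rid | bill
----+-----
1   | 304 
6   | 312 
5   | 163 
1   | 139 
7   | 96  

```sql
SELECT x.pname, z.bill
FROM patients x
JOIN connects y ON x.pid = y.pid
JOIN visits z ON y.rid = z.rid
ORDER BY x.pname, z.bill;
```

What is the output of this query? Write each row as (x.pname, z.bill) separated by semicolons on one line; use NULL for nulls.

(Liam, 139); (Liam, 304)

Joins associate left-to-right: patients INNER JOIN connects on pid gives 5 intermediate row(s).
Then INNER JOIN `visits z` on rid: keep only rows whose y.rid appears in z.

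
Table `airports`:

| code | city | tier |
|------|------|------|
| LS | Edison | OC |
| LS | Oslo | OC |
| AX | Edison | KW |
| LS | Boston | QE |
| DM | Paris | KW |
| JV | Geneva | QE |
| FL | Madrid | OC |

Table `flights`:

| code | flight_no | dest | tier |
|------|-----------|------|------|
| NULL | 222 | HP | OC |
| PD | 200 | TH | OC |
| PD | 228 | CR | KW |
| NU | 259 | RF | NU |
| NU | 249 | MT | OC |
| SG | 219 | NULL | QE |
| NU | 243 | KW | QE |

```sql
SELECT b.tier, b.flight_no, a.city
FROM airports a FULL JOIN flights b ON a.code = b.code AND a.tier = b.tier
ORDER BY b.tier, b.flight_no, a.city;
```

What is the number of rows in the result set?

14

FULL OUTER JOIN keeps every row from both sides; unmatched rows get NULL for the other side's columns.
Matching on a.code = b.code AND a.tier = b.tier. A NULL in a compared column never satisfies the condition.
- a[0] code=LS, tier=OC → no match; kept with NULLs on the b side.
- a[1] code=LS, tier=OC → no match; kept with NULLs on the b side.
- a[2] code=AX, tier=KW → no match; kept with NULLs on the b side.
- a[3] code=LS, tier=QE → no match; kept with NULLs on the b side.
- a[4] code=DM, tier=KW → no match; kept with NULLs on the b side.
- a[5] code=JV, tier=QE → no match; kept with NULLs on the b side.
- a[6] code=FL, tier=OC → no match; kept with NULLs on the b side.
- 7 b row(s) had no a match → kept, a columns NULL.
Total: 0 matched + 14 padded = 14 rows.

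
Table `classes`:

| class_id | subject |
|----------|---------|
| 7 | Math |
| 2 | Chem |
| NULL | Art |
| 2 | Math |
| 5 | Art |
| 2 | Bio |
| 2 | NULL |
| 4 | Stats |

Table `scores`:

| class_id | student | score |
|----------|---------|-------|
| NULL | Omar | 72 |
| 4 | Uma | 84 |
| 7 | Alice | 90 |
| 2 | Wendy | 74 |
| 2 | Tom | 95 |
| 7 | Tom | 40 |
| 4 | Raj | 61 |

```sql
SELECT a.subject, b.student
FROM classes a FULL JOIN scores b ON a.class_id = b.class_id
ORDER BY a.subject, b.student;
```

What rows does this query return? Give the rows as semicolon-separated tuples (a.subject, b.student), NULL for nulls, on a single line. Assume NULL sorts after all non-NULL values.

(Art, NULL); (Art, NULL); (Bio, Tom); (Bio, Wendy); (Chem, Tom); (Chem, Wendy); (Math, Alice); (Math, Tom); (Math, Tom); (Math, Wendy); (Stats, Raj); (Stats, Uma); (NULL, Omar); (NULL, Tom); (NULL, Wendy)

FULL OUTER JOIN keeps every row from both sides; unmatched rows get NULL for the other side's columns.
Matching on a.class_id = b.class_id. A NULL in a compared column never satisfies the condition.
Matched pairs: 12; unmatched a rows kept: 2; unmatched b rows kept: 1.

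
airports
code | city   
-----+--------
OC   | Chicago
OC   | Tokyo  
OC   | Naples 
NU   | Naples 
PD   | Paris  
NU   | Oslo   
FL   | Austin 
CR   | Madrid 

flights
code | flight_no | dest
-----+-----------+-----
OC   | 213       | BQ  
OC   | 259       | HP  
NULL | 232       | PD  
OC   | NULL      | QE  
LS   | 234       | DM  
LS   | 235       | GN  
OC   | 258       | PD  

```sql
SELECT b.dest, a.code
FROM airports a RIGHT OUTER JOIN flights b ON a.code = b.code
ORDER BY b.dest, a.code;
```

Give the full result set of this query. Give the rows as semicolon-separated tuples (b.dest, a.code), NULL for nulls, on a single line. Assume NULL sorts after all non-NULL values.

(BQ, OC); (BQ, OC); (BQ, OC); (DM, NULL); (GN, NULL); (HP, OC); (HP, OC); (HP, OC); (PD, OC); (PD, OC); (PD, OC); (PD, NULL); (QE, OC); (QE, OC); (QE, OC)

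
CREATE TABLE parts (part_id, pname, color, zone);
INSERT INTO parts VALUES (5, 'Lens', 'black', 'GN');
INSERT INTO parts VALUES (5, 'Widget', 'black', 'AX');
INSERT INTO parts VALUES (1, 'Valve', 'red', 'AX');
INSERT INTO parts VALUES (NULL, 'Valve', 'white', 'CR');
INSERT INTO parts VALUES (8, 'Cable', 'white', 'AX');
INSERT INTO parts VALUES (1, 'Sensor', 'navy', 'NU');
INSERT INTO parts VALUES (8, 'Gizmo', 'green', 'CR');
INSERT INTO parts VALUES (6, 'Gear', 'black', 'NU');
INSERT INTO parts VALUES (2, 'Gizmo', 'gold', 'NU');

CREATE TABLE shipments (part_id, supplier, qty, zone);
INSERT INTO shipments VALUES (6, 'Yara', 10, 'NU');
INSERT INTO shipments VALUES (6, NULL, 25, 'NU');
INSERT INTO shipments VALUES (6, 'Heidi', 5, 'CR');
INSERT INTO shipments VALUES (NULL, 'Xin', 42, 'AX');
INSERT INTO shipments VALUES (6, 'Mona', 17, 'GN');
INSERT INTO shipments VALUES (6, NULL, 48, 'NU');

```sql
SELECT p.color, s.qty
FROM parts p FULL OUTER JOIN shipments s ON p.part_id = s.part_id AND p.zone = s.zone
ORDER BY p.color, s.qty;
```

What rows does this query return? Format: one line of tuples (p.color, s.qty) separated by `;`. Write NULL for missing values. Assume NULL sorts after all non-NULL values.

FULL OUTER JOIN keeps every row from both sides; unmatched rows get NULL for the other side's columns.
Matching on p.part_id = s.part_id AND p.zone = s.zone. A NULL in a compared column never satisfies the condition.
Matched pairs: 3; unmatched p rows kept: 8; unmatched s rows kept: 3.

(black, 10); (black, 25); (black, 48); (black, NULL); (black, NULL); (gold, NULL); (green, NULL); (navy, NULL); (red, NULL); (white, NULL); (white, NULL); (NULL, 5); (NULL, 17); (NULL, 42)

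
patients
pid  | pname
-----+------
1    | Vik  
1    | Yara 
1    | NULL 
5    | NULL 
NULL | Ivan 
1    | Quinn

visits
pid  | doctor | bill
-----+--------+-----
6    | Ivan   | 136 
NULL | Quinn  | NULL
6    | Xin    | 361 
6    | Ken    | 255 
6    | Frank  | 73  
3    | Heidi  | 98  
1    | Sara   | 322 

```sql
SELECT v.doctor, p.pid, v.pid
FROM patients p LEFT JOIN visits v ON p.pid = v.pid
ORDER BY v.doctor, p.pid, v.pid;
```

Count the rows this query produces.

6

LEFT JOIN keeps every row from `patients`; unmatched rows get NULL for `visits`'s columns.
Matching on p.pid = v.pid. A NULL in a compared column never satisfies the condition.
- pid=1: 1 matching v row(s), so 1 row(s) emitted.
- pid=1: 1 matching v row(s), so 1 row(s) emitted.
- pid=1: 1 matching v row(s), so 1 row(s) emitted.
- pid=5: no v row matches, row kept with v columns NULL.
- pid=NULL: no v row matches, row kept with v columns NULL.
- pid=1: 1 matching v row(s), so 1 row(s) emitted.
Total: 4 matched + 2 padded = 6 rows.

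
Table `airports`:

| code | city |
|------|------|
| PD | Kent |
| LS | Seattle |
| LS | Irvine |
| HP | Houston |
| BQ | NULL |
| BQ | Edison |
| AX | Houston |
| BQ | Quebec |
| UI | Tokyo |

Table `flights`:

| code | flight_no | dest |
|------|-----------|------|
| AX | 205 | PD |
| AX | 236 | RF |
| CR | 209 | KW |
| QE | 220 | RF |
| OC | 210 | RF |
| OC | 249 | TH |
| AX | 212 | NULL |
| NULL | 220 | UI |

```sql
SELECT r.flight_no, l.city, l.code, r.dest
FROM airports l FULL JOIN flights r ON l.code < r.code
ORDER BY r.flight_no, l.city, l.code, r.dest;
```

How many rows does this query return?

FULL OUTER JOIN keeps every row from both sides; unmatched rows get NULL for the other side's columns.
Matching on l.code < r.code. A NULL in a compared column never satisfies the condition.
- l (code=PD) pairs with 1 row(s) of r.
- l (code=LS) pairs with 3 row(s) of r.
- l (code=LS) pairs with 3 row(s) of r.
- l (code=HP) pairs with 3 row(s) of r.
- l (code=BQ) pairs with 4 row(s) of r.
- l (code=BQ) pairs with 4 row(s) of r.
- l (code=AX) pairs with 4 row(s) of r.
- l (code=BQ) pairs with 4 row(s) of r.
- l (code=UI) has no partner → padded with NULL.
- 4 r row(s) had no l match → kept, l columns NULL.
Total: 26 matched + 5 padded = 31 rows.

31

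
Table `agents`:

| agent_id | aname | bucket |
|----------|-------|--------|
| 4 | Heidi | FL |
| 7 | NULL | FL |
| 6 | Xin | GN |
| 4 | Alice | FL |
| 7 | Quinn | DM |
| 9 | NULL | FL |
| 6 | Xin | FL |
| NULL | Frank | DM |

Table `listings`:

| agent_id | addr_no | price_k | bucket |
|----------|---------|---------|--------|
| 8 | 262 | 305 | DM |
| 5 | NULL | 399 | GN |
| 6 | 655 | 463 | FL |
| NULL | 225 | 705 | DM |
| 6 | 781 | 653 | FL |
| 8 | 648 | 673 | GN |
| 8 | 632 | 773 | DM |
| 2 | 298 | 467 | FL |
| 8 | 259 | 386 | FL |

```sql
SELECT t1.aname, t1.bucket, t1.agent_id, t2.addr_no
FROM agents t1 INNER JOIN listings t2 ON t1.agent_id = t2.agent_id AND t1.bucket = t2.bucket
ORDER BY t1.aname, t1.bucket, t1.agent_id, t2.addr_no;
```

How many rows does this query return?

2

INNER JOIN keeps only pairs where the ON condition holds.
Matching on t1.agent_id = t2.agent_id AND t1.bucket = t2.bucket. A NULL in a compared column never satisfies the condition.
Matched pairs: 2.
Total: 2 rows.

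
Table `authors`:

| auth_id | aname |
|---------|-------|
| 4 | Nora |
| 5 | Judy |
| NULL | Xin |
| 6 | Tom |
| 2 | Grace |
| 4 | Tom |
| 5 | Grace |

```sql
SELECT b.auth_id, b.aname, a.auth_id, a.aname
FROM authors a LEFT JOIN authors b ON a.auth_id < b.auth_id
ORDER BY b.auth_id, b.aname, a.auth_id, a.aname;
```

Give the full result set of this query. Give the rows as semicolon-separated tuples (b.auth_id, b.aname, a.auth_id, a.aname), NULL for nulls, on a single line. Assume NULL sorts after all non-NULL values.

(4, Nora, 2, Grace); (4, Tom, 2, Grace); (5, Grace, 2, Grace); (5, Grace, 4, Nora); (5, Grace, 4, Tom); (5, Judy, 2, Grace); (5, Judy, 4, Nora); (5, Judy, 4, Tom); (6, Tom, 2, Grace); (6, Tom, 4, Nora); (6, Tom, 4, Tom); (6, Tom, 5, Grace); (6, Tom, 5, Judy); (NULL, NULL, 6, Tom); (NULL, NULL, NULL, Xin)

LEFT JOIN keeps every row from `authors a`; unmatched rows get NULL for `authors b`'s columns.
Matching on a.auth_id < b.auth_id. A NULL in a compared column never satisfies the condition.
- auth_id=4: 3 matching b row(s), so 3 row(s) emitted.
- auth_id=5: 1 matching b row(s), so 1 row(s) emitted.
- auth_id=NULL: no b row matches, row kept with b columns NULL.
- auth_id=6: no b row matches, row kept with b columns NULL.
- auth_id=2: 5 matching b row(s), so 5 row(s) emitted.
- auth_id=4: 3 matching b row(s), so 3 row(s) emitted.
- auth_id=5: 1 matching b row(s), so 1 row(s) emitted.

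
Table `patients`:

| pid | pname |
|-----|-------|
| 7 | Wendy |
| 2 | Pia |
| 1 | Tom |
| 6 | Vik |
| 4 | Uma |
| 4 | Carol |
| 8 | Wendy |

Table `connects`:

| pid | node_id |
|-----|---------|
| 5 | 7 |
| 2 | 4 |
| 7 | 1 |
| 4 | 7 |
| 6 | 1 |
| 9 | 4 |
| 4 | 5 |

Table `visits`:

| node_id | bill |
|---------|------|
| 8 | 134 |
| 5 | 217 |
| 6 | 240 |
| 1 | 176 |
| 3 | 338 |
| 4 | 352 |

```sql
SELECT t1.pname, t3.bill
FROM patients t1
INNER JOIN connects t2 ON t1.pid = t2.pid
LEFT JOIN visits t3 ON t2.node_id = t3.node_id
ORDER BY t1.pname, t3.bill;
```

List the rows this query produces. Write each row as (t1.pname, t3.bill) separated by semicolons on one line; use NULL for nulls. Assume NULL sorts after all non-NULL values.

Step 1 — t1 INNER JOIN t2 on pid → 7 row(s).
Then LEFT JOIN `visits t3` on node_id: each of those 7 rows is kept; rows whose t2.node_id has no match in t3 get NULL for t3's columns.

(Carol, 217); (Carol, NULL); (Pia, 352); (Uma, 217); (Uma, NULL); (Vik, 176); (Wendy, 176)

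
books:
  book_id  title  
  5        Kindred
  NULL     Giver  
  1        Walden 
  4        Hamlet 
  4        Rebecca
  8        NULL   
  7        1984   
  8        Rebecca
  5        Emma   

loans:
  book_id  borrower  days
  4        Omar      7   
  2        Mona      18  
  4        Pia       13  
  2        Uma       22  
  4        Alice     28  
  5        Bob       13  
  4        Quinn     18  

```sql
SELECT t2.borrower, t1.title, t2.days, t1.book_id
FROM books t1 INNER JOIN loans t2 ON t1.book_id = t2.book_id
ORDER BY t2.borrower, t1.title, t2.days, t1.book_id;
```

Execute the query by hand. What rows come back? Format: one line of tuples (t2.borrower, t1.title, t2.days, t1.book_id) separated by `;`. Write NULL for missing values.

(Alice, Hamlet, 28, 4); (Alice, Rebecca, 28, 4); (Bob, Emma, 13, 5); (Bob, Kindred, 13, 5); (Omar, Hamlet, 7, 4); (Omar, Rebecca, 7, 4); (Pia, Hamlet, 13, 4); (Pia, Rebecca, 13, 4); (Quinn, Hamlet, 18, 4); (Quinn, Rebecca, 18, 4)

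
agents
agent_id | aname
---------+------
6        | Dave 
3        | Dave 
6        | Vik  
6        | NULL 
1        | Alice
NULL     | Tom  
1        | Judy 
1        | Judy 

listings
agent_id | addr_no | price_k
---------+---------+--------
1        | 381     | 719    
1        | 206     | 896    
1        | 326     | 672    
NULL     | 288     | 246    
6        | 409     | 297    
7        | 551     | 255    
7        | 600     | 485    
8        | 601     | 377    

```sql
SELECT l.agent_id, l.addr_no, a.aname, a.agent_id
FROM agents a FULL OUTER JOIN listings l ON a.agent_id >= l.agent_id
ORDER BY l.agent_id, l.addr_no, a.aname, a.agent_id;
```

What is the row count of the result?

29

FULL OUTER JOIN keeps every row from both sides; unmatched rows get NULL for the other side's columns.
Matching on a.agent_id >= l.agent_id. A NULL in a compared column never satisfies the condition.
- a row (agent_id=6): matches 4 l row(s) → 4 output row(s).
- a row (agent_id=3): matches 3 l row(s) → 3 output row(s).
- a row (agent_id=6): matches 4 l row(s) → 4 output row(s).
- a row (agent_id=6): matches 4 l row(s) → 4 output row(s).
- a row (agent_id=1): matches 3 l row(s) → 3 output row(s).
- a row (agent_id=NULL): no match → kept, l columns NULL.
- a row (agent_id=1): matches 3 l row(s) → 3 output row(s).
- a row (agent_id=1): matches 3 l row(s) → 3 output row(s).
- 4 row(s) from l found no a partner → padded with NULL.
Total: 24 matched + 5 padded = 29 rows.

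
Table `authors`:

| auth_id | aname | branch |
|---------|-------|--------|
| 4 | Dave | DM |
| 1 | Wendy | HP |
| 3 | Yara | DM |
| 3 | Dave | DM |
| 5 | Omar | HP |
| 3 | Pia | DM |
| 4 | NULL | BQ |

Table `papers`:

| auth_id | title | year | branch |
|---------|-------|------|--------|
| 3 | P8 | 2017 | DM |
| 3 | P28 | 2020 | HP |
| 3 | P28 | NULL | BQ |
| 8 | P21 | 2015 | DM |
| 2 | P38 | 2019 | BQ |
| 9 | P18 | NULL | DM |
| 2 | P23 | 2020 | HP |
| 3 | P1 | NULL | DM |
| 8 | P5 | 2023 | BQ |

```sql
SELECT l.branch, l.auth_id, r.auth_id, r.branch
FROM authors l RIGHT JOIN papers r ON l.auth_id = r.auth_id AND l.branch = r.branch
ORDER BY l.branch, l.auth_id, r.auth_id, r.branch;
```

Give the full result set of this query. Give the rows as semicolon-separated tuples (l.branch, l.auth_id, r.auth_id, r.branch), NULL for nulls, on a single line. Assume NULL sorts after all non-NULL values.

RIGHT JOIN keeps every row from `papers`; unmatched rows get NULL for `authors`'s columns.
Matching on l.auth_id = r.auth_id AND l.branch = r.branch.
- auth_id=4, branch=DM: no matching r row.
- auth_id=1, branch=HP: no matching r row.
- auth_id=3, branch=DM: 2 matching r row(s), so 2 row(s) emitted.
- auth_id=3, branch=DM: 2 matching r row(s), so 2 row(s) emitted.
- auth_id=5, branch=HP: no matching r row.
- auth_id=3, branch=DM: 2 matching r row(s), so 2 row(s) emitted.
- auth_id=4, branch=BQ: no matching r row.
- 7 row(s) from r found no l partner → padded with NULL.

(DM, 3, 3, DM); (DM, 3, 3, DM); (DM, 3, 3, DM); (DM, 3, 3, DM); (DM, 3, 3, DM); (DM, 3, 3, DM); (NULL, NULL, 2, BQ); (NULL, NULL, 2, HP); (NULL, NULL, 3, BQ); (NULL, NULL, 3, HP); (NULL, NULL, 8, BQ); (NULL, NULL, 8, DM); (NULL, NULL, 9, DM)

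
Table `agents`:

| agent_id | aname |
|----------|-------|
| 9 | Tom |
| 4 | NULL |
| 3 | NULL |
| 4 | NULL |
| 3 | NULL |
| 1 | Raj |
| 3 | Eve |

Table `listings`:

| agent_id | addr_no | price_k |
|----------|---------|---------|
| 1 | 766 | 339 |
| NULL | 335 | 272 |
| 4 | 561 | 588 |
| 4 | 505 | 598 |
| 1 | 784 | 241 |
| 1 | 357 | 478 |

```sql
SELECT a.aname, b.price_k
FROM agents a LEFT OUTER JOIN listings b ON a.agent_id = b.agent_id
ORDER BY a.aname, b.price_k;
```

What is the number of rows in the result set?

11

LEFT JOIN keeps every row from `agents`; unmatched rows get NULL for `listings`'s columns.
Matching on a.agent_id = b.agent_id. A NULL in a compared column never satisfies the condition.
- agent_id=9: no b row matches, row kept with b columns NULL.
- agent_id=4: 2 matching b row(s), so 2 row(s) emitted.
- agent_id=3: no b row matches, row kept with b columns NULL.
- agent_id=4: 2 matching b row(s), so 2 row(s) emitted.
- agent_id=3: no b row matches, row kept with b columns NULL.
- agent_id=1: 3 matching b row(s), so 3 row(s) emitted.
- agent_id=3: no b row matches, row kept with b columns NULL.
Total: 7 matched + 4 padded = 11 rows.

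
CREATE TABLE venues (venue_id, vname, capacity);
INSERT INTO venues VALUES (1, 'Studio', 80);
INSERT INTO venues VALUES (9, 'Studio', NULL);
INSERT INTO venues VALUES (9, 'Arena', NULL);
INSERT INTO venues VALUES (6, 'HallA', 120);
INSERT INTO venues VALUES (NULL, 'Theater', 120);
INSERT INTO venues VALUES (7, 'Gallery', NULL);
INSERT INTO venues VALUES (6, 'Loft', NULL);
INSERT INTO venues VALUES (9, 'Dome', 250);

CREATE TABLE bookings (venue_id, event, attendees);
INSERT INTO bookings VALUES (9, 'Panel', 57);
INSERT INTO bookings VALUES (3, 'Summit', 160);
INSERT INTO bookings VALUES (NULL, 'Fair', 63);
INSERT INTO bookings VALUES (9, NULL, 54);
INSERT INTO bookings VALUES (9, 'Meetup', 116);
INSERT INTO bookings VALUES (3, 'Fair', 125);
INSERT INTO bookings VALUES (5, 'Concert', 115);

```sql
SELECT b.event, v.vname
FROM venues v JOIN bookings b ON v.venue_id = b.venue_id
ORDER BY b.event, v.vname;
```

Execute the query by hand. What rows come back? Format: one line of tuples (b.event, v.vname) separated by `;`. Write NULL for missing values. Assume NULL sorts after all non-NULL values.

(Meetup, Arena); (Meetup, Dome); (Meetup, Studio); (Panel, Arena); (Panel, Dome); (Panel, Studio); (NULL, Arena); (NULL, Dome); (NULL, Studio)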